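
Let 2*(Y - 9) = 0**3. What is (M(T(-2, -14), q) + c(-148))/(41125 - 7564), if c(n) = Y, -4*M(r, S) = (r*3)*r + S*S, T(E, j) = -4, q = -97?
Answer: -9421/134244 ≈ -0.070178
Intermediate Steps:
Y = 9 (Y = 9 + (1/2)*0**3 = 9 + (1/2)*0 = 9 + 0 = 9)
M(r, S) = -3*r**2/4 - S**2/4 (M(r, S) = -((r*3)*r + S*S)/4 = -((3*r)*r + S**2)/4 = -(3*r**2 + S**2)/4 = -(S**2 + 3*r**2)/4 = -3*r**2/4 - S**2/4)
c(n) = 9
(M(T(-2, -14), q) + c(-148))/(41125 - 7564) = ((-3/4*(-4)**2 - 1/4*(-97)**2) + 9)/(41125 - 7564) = ((-3/4*16 - 1/4*9409) + 9)/33561 = ((-12 - 9409/4) + 9)*(1/33561) = (-9457/4 + 9)*(1/33561) = -9421/4*1/33561 = -9421/134244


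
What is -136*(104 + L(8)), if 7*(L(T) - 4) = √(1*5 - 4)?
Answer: -102952/7 ≈ -14707.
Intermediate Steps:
L(T) = 29/7 (L(T) = 4 + √(1*5 - 4)/7 = 4 + √(5 - 4)/7 = 4 + √1/7 = 4 + (⅐)*1 = 4 + ⅐ = 29/7)
-136*(104 + L(8)) = -136*(104 + 29/7) = -136*757/7 = -102952/7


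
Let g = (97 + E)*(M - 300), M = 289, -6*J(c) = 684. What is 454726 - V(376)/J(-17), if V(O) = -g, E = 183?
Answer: 25920922/57 ≈ 4.5475e+5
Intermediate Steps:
J(c) = -114 (J(c) = -⅙*684 = -114)
g = -3080 (g = (97 + 183)*(289 - 300) = 280*(-11) = -3080)
V(O) = 3080 (V(O) = -1*(-3080) = 3080)
454726 - V(376)/J(-17) = 454726 - 3080/(-114) = 454726 - 3080*(-1)/114 = 454726 - 1*(-1540/57) = 454726 + 1540/57 = 25920922/57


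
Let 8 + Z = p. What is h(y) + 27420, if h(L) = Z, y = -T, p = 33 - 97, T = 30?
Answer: 27348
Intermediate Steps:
p = -64
Z = -72 (Z = -8 - 64 = -72)
y = -30 (y = -1*30 = -30)
h(L) = -72
h(y) + 27420 = -72 + 27420 = 27348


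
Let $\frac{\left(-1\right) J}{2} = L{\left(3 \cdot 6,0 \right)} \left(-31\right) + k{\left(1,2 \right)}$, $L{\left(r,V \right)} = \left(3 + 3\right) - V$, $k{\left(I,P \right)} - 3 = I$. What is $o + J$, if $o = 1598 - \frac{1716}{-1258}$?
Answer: $\frac{1234956}{629} \approx 1963.4$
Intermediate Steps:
$k{\left(I,P \right)} = 3 + I$
$L{\left(r,V \right)} = 6 - V$
$o = \frac{1006000}{629}$ ($o = 1598 - - \frac{858}{629} = 1598 + \frac{858}{629} = \frac{1006000}{629} \approx 1599.4$)
$J = 364$ ($J = - 2 \left(\left(6 - 0\right) \left(-31\right) + \left(3 + 1\right)\right) = - 2 \left(\left(6 + 0\right) \left(-31\right) + 4\right) = - 2 \left(6 \left(-31\right) + 4\right) = - 2 \left(-186 + 4\right) = \left(-2\right) \left(-182\right) = 364$)
$o + J = \frac{1006000}{629} + 364 = \frac{1234956}{629}$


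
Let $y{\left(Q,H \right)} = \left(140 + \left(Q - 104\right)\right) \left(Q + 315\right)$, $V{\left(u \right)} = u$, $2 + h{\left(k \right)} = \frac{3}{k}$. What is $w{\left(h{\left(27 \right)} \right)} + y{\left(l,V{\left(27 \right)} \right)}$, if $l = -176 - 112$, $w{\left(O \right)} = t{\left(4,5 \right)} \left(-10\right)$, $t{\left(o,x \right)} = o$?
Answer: $-6844$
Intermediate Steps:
$h{\left(k \right)} = -2 + \frac{3}{k}$
$w{\left(O \right)} = -40$ ($w{\left(O \right)} = 4 \left(-10\right) = -40$)
$l = -288$
$y{\left(Q,H \right)} = \left(36 + Q\right) \left(315 + Q\right)$ ($y{\left(Q,H \right)} = \left(140 + \left(Q - 104\right)\right) \left(315 + Q\right) = \left(140 + \left(-104 + Q\right)\right) \left(315 + Q\right) = \left(36 + Q\right) \left(315 + Q\right)$)
$w{\left(h{\left(27 \right)} \right)} + y{\left(l,V{\left(27 \right)} \right)} = -40 + \left(11340 + \left(-288\right)^{2} + 351 \left(-288\right)\right) = -40 + \left(11340 + 82944 - 101088\right) = -40 - 6804 = -6844$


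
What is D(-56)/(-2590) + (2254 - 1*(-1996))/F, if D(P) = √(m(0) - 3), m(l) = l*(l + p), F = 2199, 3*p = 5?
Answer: 4250/2199 - I*√3/2590 ≈ 1.9327 - 0.00066875*I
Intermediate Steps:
p = 5/3 (p = (⅓)*5 = 5/3 ≈ 1.6667)
m(l) = l*(5/3 + l) (m(l) = l*(l + 5/3) = l*(5/3 + l))
D(P) = I*√3 (D(P) = √((⅓)*0*(5 + 3*0) - 3) = √((⅓)*0*(5 + 0) - 3) = √((⅓)*0*5 - 3) = √(0 - 3) = √(-3) = I*√3)
D(-56)/(-2590) + (2254 - 1*(-1996))/F = (I*√3)/(-2590) + (2254 - 1*(-1996))/2199 = (I*√3)*(-1/2590) + (2254 + 1996)*(1/2199) = -I*√3/2590 + 4250*(1/2199) = -I*√3/2590 + 4250/2199 = 4250/2199 - I*√3/2590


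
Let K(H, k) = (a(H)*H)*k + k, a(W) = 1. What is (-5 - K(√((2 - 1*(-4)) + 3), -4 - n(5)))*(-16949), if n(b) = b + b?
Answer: -864399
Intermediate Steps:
n(b) = 2*b
K(H, k) = k + H*k (K(H, k) = (1*H)*k + k = H*k + k = k + H*k)
(-5 - K(√((2 - 1*(-4)) + 3), -4 - n(5)))*(-16949) = (-5 - (-4 - 2*5)*(1 + √((2 - 1*(-4)) + 3)))*(-16949) = (-5 - (-4 - 1*10)*(1 + √((2 + 4) + 3)))*(-16949) = (-5 - (-4 - 10)*(1 + √(6 + 3)))*(-16949) = (-5 - (-14)*(1 + √9))*(-16949) = (-5 - (-14)*(1 + 3))*(-16949) = (-5 - (-14)*4)*(-16949) = (-5 - 1*(-56))*(-16949) = (-5 + 56)*(-16949) = 51*(-16949) = -864399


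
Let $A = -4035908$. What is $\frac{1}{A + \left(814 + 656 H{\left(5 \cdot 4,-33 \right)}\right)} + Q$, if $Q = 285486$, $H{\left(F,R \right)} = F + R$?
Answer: $\frac{1154397470291}{4043622} \approx 2.8549 \cdot 10^{5}$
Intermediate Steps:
$\frac{1}{A + \left(814 + 656 H{\left(5 \cdot 4,-33 \right)}\right)} + Q = \frac{1}{-4035908 + \left(814 + 656 \left(5 \cdot 4 - 33\right)\right)} + 285486 = \frac{1}{-4035908 + \left(814 + 656 \left(20 - 33\right)\right)} + 285486 = \frac{1}{-4035908 + \left(814 + 656 \left(-13\right)\right)} + 285486 = \frac{1}{-4035908 + \left(814 - 8528\right)} + 285486 = \frac{1}{-4035908 - 7714} + 285486 = \frac{1}{-4043622} + 285486 = - \frac{1}{4043622} + 285486 = \frac{1154397470291}{4043622}$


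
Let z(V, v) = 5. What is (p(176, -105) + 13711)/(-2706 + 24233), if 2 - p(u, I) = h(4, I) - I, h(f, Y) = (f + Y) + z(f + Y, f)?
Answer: 13704/21527 ≈ 0.63660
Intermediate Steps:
h(f, Y) = 5 + Y + f (h(f, Y) = (f + Y) + 5 = (Y + f) + 5 = 5 + Y + f)
p(u, I) = -7 (p(u, I) = 2 - ((5 + I + 4) - I) = 2 - ((9 + I) - I) = 2 - 1*9 = 2 - 9 = -7)
(p(176, -105) + 13711)/(-2706 + 24233) = (-7 + 13711)/(-2706 + 24233) = 13704/21527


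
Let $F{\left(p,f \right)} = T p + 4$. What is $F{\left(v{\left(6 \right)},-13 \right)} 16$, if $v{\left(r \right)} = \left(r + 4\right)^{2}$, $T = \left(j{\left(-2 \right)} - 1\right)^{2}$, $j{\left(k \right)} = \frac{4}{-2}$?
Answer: $14464$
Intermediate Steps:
$j{\left(k \right)} = -2$ ($j{\left(k \right)} = 4 \left(- \frac{1}{2}\right) = -2$)
$T = 9$ ($T = \left(-2 - 1\right)^{2} = \left(-3\right)^{2} = 9$)
$v{\left(r \right)} = \left(4 + r\right)^{2}$
$F{\left(p,f \right)} = 4 + 9 p$ ($F{\left(p,f \right)} = 9 p + 4 = 4 + 9 p$)
$F{\left(v{\left(6 \right)},-13 \right)} 16 = \left(4 + 9 \left(4 + 6\right)^{2}\right) 16 = \left(4 + 9 \cdot 10^{2}\right) 16 = \left(4 + 9 \cdot 100\right) 16 = \left(4 + 900\right) 16 = 904 \cdot 16 = 14464$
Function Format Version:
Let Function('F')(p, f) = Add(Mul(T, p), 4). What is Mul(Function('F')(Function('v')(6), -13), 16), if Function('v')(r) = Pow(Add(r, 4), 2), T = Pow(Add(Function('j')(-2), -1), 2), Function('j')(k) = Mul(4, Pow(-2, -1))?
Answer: 14464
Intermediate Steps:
Function('j')(k) = -2 (Function('j')(k) = Mul(4, Rational(-1, 2)) = -2)
T = 9 (T = Pow(Add(-2, -1), 2) = Pow(-3, 2) = 9)
Function('v')(r) = Pow(Add(4, r), 2)
Function('F')(p, f) = Add(4, Mul(9, p)) (Function('F')(p, f) = Add(Mul(9, p), 4) = Add(4, Mul(9, p)))
Mul(Function('F')(Function('v')(6), -13), 16) = Mul(Add(4, Mul(9, Pow(Add(4, 6), 2))), 16) = Mul(Add(4, Mul(9, Pow(10, 2))), 16) = Mul(Add(4, Mul(9, 100)), 16) = Mul(Add(4, 900), 16) = Mul(904, 16) = 14464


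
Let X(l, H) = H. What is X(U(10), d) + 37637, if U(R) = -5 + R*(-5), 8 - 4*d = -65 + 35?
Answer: 75293/2 ≈ 37647.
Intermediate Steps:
d = 19/2 (d = 2 - (-65 + 35)/4 = 2 - ¼*(-30) = 2 + 15/2 = 19/2 ≈ 9.5000)
U(R) = -5 - 5*R
X(U(10), d) + 37637 = 19/2 + 37637 = 75293/2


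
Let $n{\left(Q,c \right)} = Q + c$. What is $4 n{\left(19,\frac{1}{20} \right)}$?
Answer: $\frac{381}{5} \approx 76.2$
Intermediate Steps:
$4 n{\left(19,\frac{1}{20} \right)} = 4 \left(19 + \frac{1}{20}\right) = 4 \cdot \frac{381}{20} = \frac{381}{5}$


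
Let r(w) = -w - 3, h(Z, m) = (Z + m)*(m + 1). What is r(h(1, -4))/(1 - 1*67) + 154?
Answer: 1696/11 ≈ 154.18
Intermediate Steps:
h(Z, m) = (1 + m)*(Z + m) (h(Z, m) = (Z + m)*(1 + m) = (1 + m)*(Z + m))
r(w) = -3 - w
r(h(1, -4))/(1 - 1*67) + 154 = (-3 - (1 - 4 + (-4)**2 + 1*(-4)))/(1 - 1*67) + 154 = (-3 - (1 - 4 + 16 - 4))/(1 - 67) + 154 = (-3 - 1*9)/(-66) + 154 = -(-3 - 9)/66 + 154 = -1/66*(-12) + 154 = 2/11 + 154 = 1696/11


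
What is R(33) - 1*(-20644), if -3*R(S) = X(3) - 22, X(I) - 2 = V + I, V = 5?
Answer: 20648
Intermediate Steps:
X(I) = 7 + I (X(I) = 2 + (5 + I) = 7 + I)
R(S) = 4 (R(S) = -((7 + 3) - 22)/3 = -(10 - 22)/3 = -⅓*(-12) = 4)
R(33) - 1*(-20644) = 4 - 1*(-20644) = 4 + 20644 = 20648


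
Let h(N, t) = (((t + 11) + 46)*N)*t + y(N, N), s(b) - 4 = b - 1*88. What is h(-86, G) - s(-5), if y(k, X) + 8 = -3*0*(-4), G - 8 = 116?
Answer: -1930103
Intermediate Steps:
G = 124 (G = 8 + 116 = 124)
y(k, X) = -8 (y(k, X) = -8 - 3*0*(-4) = -8 + 0*(-4) = -8 + 0 = -8)
s(b) = -84 + b (s(b) = 4 + (b - 1*88) = 4 + (b - 88) = 4 + (-88 + b) = -84 + b)
h(N, t) = -8 + N*t*(57 + t) (h(N, t) = (((t + 11) + 46)*N)*t - 8 = (((11 + t) + 46)*N)*t - 8 = ((57 + t)*N)*t - 8 = (N*(57 + t))*t - 8 = N*t*(57 + t) - 8 = -8 + N*t*(57 + t))
h(-86, G) - s(-5) = (-8 - 86*124**2 + 57*(-86)*124) - (-84 - 5) = (-8 - 86*15376 - 607848) - 1*(-89) = (-8 - 1322336 - 607848) + 89 = -1930192 + 89 = -1930103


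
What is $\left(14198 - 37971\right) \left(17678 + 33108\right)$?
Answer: $-1207335578$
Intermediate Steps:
$\left(14198 - 37971\right) \left(17678 + 33108\right) = \left(-23773\right) 50786 = -1207335578$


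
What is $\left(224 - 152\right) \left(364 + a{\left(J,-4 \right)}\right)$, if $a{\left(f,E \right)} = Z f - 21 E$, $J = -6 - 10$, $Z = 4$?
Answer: $27648$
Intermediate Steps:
$J = -16$ ($J = -6 - 10 = -16$)
$a{\left(f,E \right)} = - 21 E + 4 f$ ($a{\left(f,E \right)} = 4 f - 21 E = - 21 E + 4 f$)
$\left(224 - 152\right) \left(364 + a{\left(J,-4 \right)}\right) = \left(224 - 152\right) \left(364 + \left(\left(-21\right) \left(-4\right) + 4 \left(-16\right)\right)\right) = 72 \left(364 + \left(84 - 64\right)\right) = 72 \left(364 + 20\right) = 72 \cdot 384 = 27648$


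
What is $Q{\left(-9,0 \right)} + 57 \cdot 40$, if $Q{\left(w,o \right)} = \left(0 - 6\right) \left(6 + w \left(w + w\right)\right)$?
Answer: $1272$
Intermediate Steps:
$Q{\left(w,o \right)} = -36 - 12 w^{2}$ ($Q{\left(w,o \right)} = - 6 \left(6 + w 2 w\right) = - 6 \left(6 + 2 w^{2}\right) = -36 - 12 w^{2}$)
$Q{\left(-9,0 \right)} + 57 \cdot 40 = \left(-36 - 12 \left(-9\right)^{2}\right) + 57 \cdot 40 = \left(-36 - 972\right) + 2280 = -1008 + 2280 = 1272$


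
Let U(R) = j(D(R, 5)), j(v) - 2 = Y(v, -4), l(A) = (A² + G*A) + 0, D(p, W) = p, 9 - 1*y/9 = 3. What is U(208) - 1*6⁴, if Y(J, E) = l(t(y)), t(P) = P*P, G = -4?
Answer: 8490098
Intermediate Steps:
y = 54 (y = 81 - 9*3 = 81 - 27 = 54)
t(P) = P²
l(A) = A² - 4*A (l(A) = (A² - 4*A) + 0 = A² - 4*A)
Y(J, E) = 8491392 (Y(J, E) = 54²*(-4 + 54²) = 2916*(-4 + 2916) = 2916*2912 = 8491392)
j(v) = 8491394 (j(v) = 2 + 8491392 = 8491394)
U(R) = 8491394
U(208) - 1*6⁴ = 8491394 - 1*6⁴ = 8491394 - 1*1296 = 8491394 - 1296 = 8490098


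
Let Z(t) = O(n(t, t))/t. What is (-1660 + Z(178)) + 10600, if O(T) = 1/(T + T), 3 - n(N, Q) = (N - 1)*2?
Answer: 1117106639/124956 ≈ 8940.0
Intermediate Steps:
n(N, Q) = 5 - 2*N (n(N, Q) = 3 - (N - 1)*2 = 3 - (-1 + N)*2 = 3 - (-2 + 2*N) = 3 + (2 - 2*N) = 5 - 2*N)
O(T) = 1/(2*T)
Z(t) = 1/(2*t*(5 - 2*t)) (Z(t) = (1/(2*(5 - 2*t)))/t = 1/(2*t*(5 - 2*t)))
(-1660 + Z(178)) + 10600 = (-1660 - 1/2/(178*(-5 + 2*178))) + 10600 = (-1660 - 1/2*1/178/(-5 + 356)) + 10600 = (-1660 - 1/2*1/178/351) + 10600 = (-1660 - 1/2*1/178*1/351) + 10600 = (-1660 - 1/124956) + 10600 = -207426961/124956 + 10600 = 1117106639/124956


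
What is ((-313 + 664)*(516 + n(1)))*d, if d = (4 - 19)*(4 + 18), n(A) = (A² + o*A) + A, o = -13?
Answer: -58494150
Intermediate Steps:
n(A) = A² - 12*A (n(A) = (A² - 13*A) + A = A² - 12*A)
d = -330 (d = -15*22 = -330)
((-313 + 664)*(516 + n(1)))*d = ((-313 + 664)*(516 + 1*(-12 + 1)))*(-330) = (351*(516 + 1*(-11)))*(-330) = (351*(516 - 11))*(-330) = (351*505)*(-330) = 177255*(-330) = -58494150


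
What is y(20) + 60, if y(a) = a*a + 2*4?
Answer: 468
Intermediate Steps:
y(a) = 8 + a² (y(a) = a² + 8 = 8 + a²)
y(20) + 60 = (8 + 20²) + 60 = (8 + 400) + 60 = 408 + 60 = 468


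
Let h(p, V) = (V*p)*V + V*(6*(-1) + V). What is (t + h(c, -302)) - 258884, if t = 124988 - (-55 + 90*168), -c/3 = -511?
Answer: 139759787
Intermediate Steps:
c = 1533 (c = -3*(-511) = 1533)
h(p, V) = V*(-6 + V) + p*V**2 (h(p, V) = p*V**2 + V*(-6 + V) = V*(-6 + V) + p*V**2)
t = 109923 (t = 124988 - (-55 + 15120) = 124988 - 1*15065 = 124988 - 15065 = 109923)
(t + h(c, -302)) - 258884 = (109923 - 302*(-6 - 302 - 302*1533)) - 258884 = (109923 - 302*(-6 - 302 - 462966)) - 258884 = (109923 - 302*(-463274)) - 258884 = (109923 + 139908748) - 258884 = 140018671 - 258884 = 139759787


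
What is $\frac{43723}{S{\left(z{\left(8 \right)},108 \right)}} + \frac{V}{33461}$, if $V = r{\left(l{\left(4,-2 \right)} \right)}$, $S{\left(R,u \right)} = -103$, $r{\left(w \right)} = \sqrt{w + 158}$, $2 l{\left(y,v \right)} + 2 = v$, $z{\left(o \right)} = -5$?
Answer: $- \frac{43723}{103} + \frac{2 \sqrt{39}}{33461} \approx -424.49$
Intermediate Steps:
$l{\left(y,v \right)} = -1 + \frac{v}{2}$
$r{\left(w \right)} = \sqrt{158 + w}$
$V = 2 \sqrt{39}$ ($V = \sqrt{158 + \left(-1 + \frac{1}{2} \left(-2\right)\right)} = \sqrt{158 - 2} = \sqrt{156} = 2 \sqrt{39} \approx 12.49$)
$\frac{43723}{S{\left(z{\left(8 \right)},108 \right)}} + \frac{V}{33461} = \frac{43723}{-103} + \frac{2 \sqrt{39}}{33461} = 43723 \left(- \frac{1}{103}\right) + 2 \sqrt{39} \cdot \frac{1}{33461} = - \frac{43723}{103} + \frac{2 \sqrt{39}}{33461}$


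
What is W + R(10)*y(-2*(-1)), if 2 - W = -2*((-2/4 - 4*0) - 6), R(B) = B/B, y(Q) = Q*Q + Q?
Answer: -5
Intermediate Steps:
y(Q) = Q + Q² (y(Q) = Q² + Q = Q + Q²)
R(B) = 1
W = -11 (W = 2 - (-2)*((-2/4 - 4*0) - 6) = 2 - (-2)*((-2*¼ + 0) - 6) = 2 - (-2)*((-½ + 0) - 6) = 2 - (-2)*(-½ - 6) = 2 - (-2)*(-13)/2 = 2 - 1*13 = 2 - 13 = -11)
W + R(10)*y(-2*(-1)) = -11 + 1*((-2*(-1))*(1 - 2*(-1))) = -11 + 1*(2*(1 + 2)) = -11 + 1*(2*3) = -11 + 1*6 = -11 + 6 = -5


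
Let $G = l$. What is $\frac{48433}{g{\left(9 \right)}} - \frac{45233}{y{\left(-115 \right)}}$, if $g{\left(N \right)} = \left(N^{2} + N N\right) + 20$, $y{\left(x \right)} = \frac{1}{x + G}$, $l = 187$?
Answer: $- \frac{84669257}{26} \approx -3.2565 \cdot 10^{6}$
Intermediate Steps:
$G = 187$
$y{\left(x \right)} = \frac{1}{187 + x}$ ($y{\left(x \right)} = \frac{1}{x + 187} = \frac{1}{187 + x}$)
$g{\left(N \right)} = 20 + 2 N^{2}$ ($g{\left(N \right)} = \left(N^{2} + N^{2}\right) + 20 = 2 N^{2} + 20 = 20 + 2 N^{2}$)
$\frac{48433}{g{\left(9 \right)}} - \frac{45233}{y{\left(-115 \right)}} = \frac{48433}{20 + 2 \cdot 9^{2}} - \frac{45233}{\frac{1}{187 - 115}} = \frac{48433}{20 + 2 \cdot 81} - \frac{45233}{\frac{1}{72}} = \frac{48433}{20 + 162} - 45233 \frac{1}{\frac{1}{72}} = \frac{48433}{182} - 3256776 = 48433 \cdot \frac{1}{182} - 3256776 = \frac{6919}{26} - 3256776 = - \frac{84669257}{26}$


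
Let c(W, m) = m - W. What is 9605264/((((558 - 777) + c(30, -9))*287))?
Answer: -4802632/37023 ≈ -129.72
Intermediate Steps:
9605264/((((558 - 777) + c(30, -9))*287)) = 9605264/((((558 - 777) + (-9 - 1*30))*287)) = 9605264/(((-219 + (-9 - 30))*287)) = 9605264/(((-219 - 39)*287)) = 9605264/((-258*287)) = 9605264/(-74046) = 9605264*(-1/74046) = -4802632/37023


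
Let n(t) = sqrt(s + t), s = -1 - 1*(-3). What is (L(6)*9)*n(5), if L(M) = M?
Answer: 54*sqrt(7) ≈ 142.87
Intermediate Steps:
s = 2 (s = -1 + 3 = 2)
n(t) = sqrt(2 + t)
(L(6)*9)*n(5) = (6*9)*sqrt(2 + 5) = 54*sqrt(7)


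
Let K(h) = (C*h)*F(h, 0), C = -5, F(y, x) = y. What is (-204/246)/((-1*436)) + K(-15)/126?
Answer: -279253/31283 ≈ -8.9267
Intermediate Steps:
K(h) = -5*h² (K(h) = (-5*h)*h = -5*h²)
(-204/246)/((-1*436)) + K(-15)/126 = (-204/246)/((-1*436)) - 5*(-15)²/126 = -204*1/246/(-436) - 5*225*(1/126) = -34/41*(-1/436) - 1125*1/126 = 17/8938 - 125/14 = -279253/31283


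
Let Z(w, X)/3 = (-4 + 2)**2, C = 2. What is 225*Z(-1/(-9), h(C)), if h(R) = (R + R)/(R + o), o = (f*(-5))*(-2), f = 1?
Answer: 2700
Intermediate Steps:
o = 10 (o = (1*(-5))*(-2) = -5*(-2) = 10)
h(R) = 2*R/(10 + R) (h(R) = (R + R)/(R + 10) = (2*R)/(10 + R) = 2*R/(10 + R))
Z(w, X) = 12 (Z(w, X) = 3*(-4 + 2)**2 = 3*(-2)**2 = 3*4 = 12)
225*Z(-1/(-9), h(C)) = 225*12 = 2700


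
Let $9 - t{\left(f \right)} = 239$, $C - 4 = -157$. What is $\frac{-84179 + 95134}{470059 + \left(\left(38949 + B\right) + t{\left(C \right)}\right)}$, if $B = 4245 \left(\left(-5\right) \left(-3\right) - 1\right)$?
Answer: $\frac{10955}{568208} \approx 0.01928$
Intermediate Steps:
$C = -153$ ($C = 4 - 157 = -153$)
$t{\left(f \right)} = -230$ ($t{\left(f \right)} = 9 - 239 = -230$)
$B = 59430$ ($B = 4245 \left(15 - 1\right) = 4245 \cdot 14 = 59430$)
$\frac{-84179 + 95134}{470059 + \left(\left(38949 + B\right) + t{\left(C \right)}\right)} = \frac{-84179 + 95134}{470059 + \left(\left(38949 + 59430\right) - 230\right)} = \frac{10955}{470059 + \left(98379 - 230\right)} = \frac{10955}{470059 + 98149} = \frac{10955}{568208}$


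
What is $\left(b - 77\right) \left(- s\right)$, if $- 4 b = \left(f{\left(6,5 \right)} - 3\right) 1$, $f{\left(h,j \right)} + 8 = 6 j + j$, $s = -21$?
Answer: $-1743$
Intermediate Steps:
$f{\left(h,j \right)} = -8 + 7 j$ ($f{\left(h,j \right)} = -8 + \left(6 j + j\right) = -8 + 7 j$)
$b = -6$ ($b = - \frac{\left(\left(-8 + 7 \cdot 5\right) - 3\right) 1}{4} = - \frac{\left(\left(-8 + 35\right) - 3\right) 1}{4} = - \frac{\left(27 - 3\right) 1}{4} = - \frac{24 \cdot 1}{4} = \left(- \frac{1}{4}\right) 24 = -6$)
$\left(b - 77\right) \left(- s\right) = \left(-6 - 77\right) \left(\left(-1\right) \left(-21\right)\right) = \left(-83\right) 21 = -1743$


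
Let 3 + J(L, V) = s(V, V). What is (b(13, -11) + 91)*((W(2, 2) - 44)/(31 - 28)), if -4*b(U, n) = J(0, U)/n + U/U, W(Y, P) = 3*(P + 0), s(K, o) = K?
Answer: -76057/66 ≈ -1152.4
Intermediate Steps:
W(Y, P) = 3*P
J(L, V) = -3 + V
b(U, n) = -1/4 - (-3 + U)/(4*n) (b(U, n) = -((-3 + U)/n + U/U)/4 = -((-3 + U)/n + 1)/4 = -(1 + (-3 + U)/n)/4 = -1/4 - (-3 + U)/(4*n))
(b(13, -11) + 91)*((W(2, 2) - 44)/(31 - 28)) = ((1/4)*(3 - 1*13 - 1*(-11))/(-11) + 91)*((3*2 - 44)/(31 - 28)) = ((1/4)*(-1/11)*(3 - 13 + 11) + 91)*((6 - 44)/3) = ((1/4)*(-1/11)*1 + 91)*(-38*1/3) = (-1/44 + 91)*(-38/3) = (4003/44)*(-38/3) = -76057/66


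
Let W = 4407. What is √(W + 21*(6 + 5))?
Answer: √4638 ≈ 68.103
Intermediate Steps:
√(W + 21*(6 + 5)) = √(4407 + 21*(6 + 5)) = √(4407 + 21*11) = √(4407 + 231) = √4638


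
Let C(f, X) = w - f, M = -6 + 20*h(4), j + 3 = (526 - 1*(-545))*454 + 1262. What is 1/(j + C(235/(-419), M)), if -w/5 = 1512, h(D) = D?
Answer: 419/201092162 ≈ 2.0836e-6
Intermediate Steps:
w = -7560 (w = -5*1512 = -7560)
j = 487493 (j = -3 + ((526 - 1*(-545))*454 + 1262) = -3 + ((526 + 545)*454 + 1262) = -3 + (1071*454 + 1262) = -3 + (486234 + 1262) = -3 + 487496 = 487493)
M = 74 (M = -6 + 20*4 = -6 + 80 = 74)
C(f, X) = -7560 - f
1/(j + C(235/(-419), M)) = 1/(487493 + (-7560 - 235/(-419))) = 1/(487493 + (-7560 - 235*(-1)/419)) = 1/(487493 + (-7560 - 1*(-235/419))) = 1/(487493 + (-7560 + 235/419)) = 1/(487493 - 3167405/419) = 1/(201092162/419) = 419/201092162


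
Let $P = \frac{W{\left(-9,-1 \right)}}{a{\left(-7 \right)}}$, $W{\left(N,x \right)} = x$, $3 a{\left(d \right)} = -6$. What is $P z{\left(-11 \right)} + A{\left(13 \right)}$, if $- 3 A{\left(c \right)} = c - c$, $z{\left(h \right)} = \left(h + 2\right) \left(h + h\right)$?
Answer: $99$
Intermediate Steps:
$a{\left(d \right)} = -2$ ($a{\left(d \right)} = \frac{1}{3} \left(-6\right) = -2$)
$z{\left(h \right)} = 2 h \left(2 + h\right)$ ($z{\left(h \right)} = \left(2 + h\right) 2 h = 2 h \left(2 + h\right)$)
$A{\left(c \right)} = 0$ ($A{\left(c \right)} = - \frac{c - c}{3} = \left(- \frac{1}{3}\right) 0 = 0$)
$P = \frac{1}{2}$ ($P = - \frac{1}{-2} = \left(-1\right) \left(- \frac{1}{2}\right) = \frac{1}{2} \approx 0.5$)
$P z{\left(-11 \right)} + A{\left(13 \right)} = \frac{2 \left(-11\right) \left(2 - 11\right)}{2} + 0 = \frac{2 \left(-11\right) \left(-9\right)}{2} + 0 = \frac{1}{2} \cdot 198 + 0 = 99 + 0 = 99$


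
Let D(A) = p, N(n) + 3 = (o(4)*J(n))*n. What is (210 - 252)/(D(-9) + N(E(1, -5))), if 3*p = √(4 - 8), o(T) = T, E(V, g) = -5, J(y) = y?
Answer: -36666/84685 + 252*I/84685 ≈ -0.43297 + 0.0029757*I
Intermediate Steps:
N(n) = -3 + 4*n² (N(n) = -3 + (4*n)*n = -3 + 4*n²)
p = 2*I/3 (p = √(4 - 8)/3 = √(-4)/3 = (2*I)/3 = 2*I/3 ≈ 0.66667*I)
D(A) = 2*I/3
(210 - 252)/(D(-9) + N(E(1, -5))) = (210 - 252)/(2*I/3 + (-3 + 4*(-5)²)) = -42/(2*I/3 + (-3 + 4*25)) = -42/(2*I/3 + (-3 + 100)) = -42/(2*I/3 + 97) = -42*9*(97 - 2*I/3)/84685 = -378*(97 - 2*I/3)/84685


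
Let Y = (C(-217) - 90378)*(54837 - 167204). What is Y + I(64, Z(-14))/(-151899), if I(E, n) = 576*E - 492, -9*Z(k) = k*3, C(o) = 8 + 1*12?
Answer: 514089881213214/50633 ≈ 1.0153e+10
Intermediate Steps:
C(o) = 20 (C(o) = 8 + 12 = 20)
Z(k) = -k/3 (Z(k) = -k*3/9 = -k/3)
I(E, n) = -492 + 576*E
Y = 10153257386 (Y = (20 - 90378)*(54837 - 167204) = -90358*(-112367) = 10153257386)
Y + I(64, Z(-14))/(-151899) = 10153257386 + (-492 + 576*64)/(-151899) = 10153257386 + (-492 + 36864)*(-1/151899) = 10153257386 + 36372*(-1/151899) = 10153257386 - 12124/50633 = 514089881213214/50633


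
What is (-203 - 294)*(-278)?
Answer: 138166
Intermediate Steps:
(-203 - 294)*(-278) = -497*(-278) = 138166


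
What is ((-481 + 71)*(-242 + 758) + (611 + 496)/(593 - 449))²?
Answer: 11457121516569/256 ≈ 4.4754e+10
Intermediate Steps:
((-481 + 71)*(-242 + 758) + (611 + 496)/(593 - 449))² = (-410*516 + 1107/144)² = (-211560 + 1107*(1/144))² = (-211560 + 123/16)² = (-3384837/16)² = 11457121516569/256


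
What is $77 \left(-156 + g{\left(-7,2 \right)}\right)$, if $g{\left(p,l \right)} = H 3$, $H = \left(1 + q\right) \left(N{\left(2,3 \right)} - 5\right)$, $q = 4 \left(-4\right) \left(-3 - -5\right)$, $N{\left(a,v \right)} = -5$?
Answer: $59598$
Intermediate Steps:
$q = -32$ ($q = - 16 \left(-3 + 5\right) = \left(-16\right) 2 = -32$)
$H = 310$ ($H = \left(1 - 32\right) \left(-5 - 5\right) = \left(-31\right) \left(-10\right) = 310$)
$g{\left(p,l \right)} = 930$ ($g{\left(p,l \right)} = 310 \cdot 3 = 930$)
$77 \left(-156 + g{\left(-7,2 \right)}\right) = 77 \left(-156 + 930\right) = 77 \cdot 774 = 59598$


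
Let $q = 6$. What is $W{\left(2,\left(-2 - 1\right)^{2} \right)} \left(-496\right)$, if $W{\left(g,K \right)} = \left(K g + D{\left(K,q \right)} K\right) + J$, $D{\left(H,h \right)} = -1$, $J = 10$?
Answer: $-9424$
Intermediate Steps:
$W{\left(g,K \right)} = 10 - K + K g$ ($W{\left(g,K \right)} = \left(K g - K\right) + 10 = \left(- K + K g\right) + 10 = 10 - K + K g$)
$W{\left(2,\left(-2 - 1\right)^{2} \right)} \left(-496\right) = \left(10 - \left(-2 - 1\right)^{2} + \left(-2 - 1\right)^{2} \cdot 2\right) \left(-496\right) = \left(10 - \left(-3\right)^{2} + \left(-3\right)^{2} \cdot 2\right) \left(-496\right) = \left(10 - 9 + 9 \cdot 2\right) \left(-496\right) = \left(10 - 9 + 18\right) \left(-496\right) = 19 \left(-496\right) = -9424$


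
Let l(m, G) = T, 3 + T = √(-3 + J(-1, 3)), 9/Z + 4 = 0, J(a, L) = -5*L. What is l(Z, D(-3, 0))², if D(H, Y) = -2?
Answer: 9*(1 - I*√2)² ≈ -9.0 - 25.456*I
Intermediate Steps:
Z = -9/4 (Z = 9/(-4 + 0) = 9/(-4) = 9*(-¼) = -9/4 ≈ -2.2500)
T = -3 + 3*I*√2 (T = -3 + √(-3 - 5*3) = -3 + √(-3 - 15) = -3 + √(-18) = -3 + 3*I*√2 ≈ -3.0 + 4.2426*I)
l(m, G) = -3 + 3*I*√2
l(Z, D(-3, 0))² = (-3 + 3*I*√2)²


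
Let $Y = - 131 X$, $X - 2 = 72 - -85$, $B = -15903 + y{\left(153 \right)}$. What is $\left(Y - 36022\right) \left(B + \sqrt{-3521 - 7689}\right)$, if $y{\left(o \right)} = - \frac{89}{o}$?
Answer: $\frac{138332582048}{153} - 56851 i \sqrt{11210} \approx 9.0413 \cdot 10^{8} - 6.0192 \cdot 10^{6} i$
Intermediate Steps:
$B = - \frac{2433248}{153}$ ($B = -15903 - \frac{89}{153} = - \frac{2433248}{153} \approx -15904.0$)
$X = 159$ ($X = 2 + \left(72 - -85\right) = 2 + \left(72 + 85\right) = 2 + 157 = 159$)
$Y = -20829$ ($Y = \left(-131\right) 159 = -20829$)
$\left(Y - 36022\right) \left(B + \sqrt{-3521 - 7689}\right) = \left(-20829 - 36022\right) \left(- \frac{2433248}{153} + \sqrt{-3521 - 7689}\right) = - 56851 \left(- \frac{2433248}{153} + \sqrt{-11210}\right) = - 56851 \left(- \frac{2433248}{153} + i \sqrt{11210}\right) = \frac{138332582048}{153} - 56851 i \sqrt{11210}$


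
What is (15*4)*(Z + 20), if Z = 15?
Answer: 2100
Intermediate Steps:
(15*4)*(Z + 20) = (15*4)*(15 + 20) = 60*35 = 2100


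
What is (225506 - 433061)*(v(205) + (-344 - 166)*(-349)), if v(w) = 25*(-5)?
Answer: -36916770075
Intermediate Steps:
v(w) = -125
(225506 - 433061)*(v(205) + (-344 - 166)*(-349)) = (225506 - 433061)*(-125 + (-344 - 166)*(-349)) = -207555*(-125 - 510*(-349)) = -207555*(-125 + 177990) = -207555*177865 = -36916770075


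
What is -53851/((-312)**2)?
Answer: -53851/97344 ≈ -0.55320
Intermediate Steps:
-53851/((-312)**2) = -53851/97344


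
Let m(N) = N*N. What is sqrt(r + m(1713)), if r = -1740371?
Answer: sqrt(1193998) ≈ 1092.7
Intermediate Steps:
m(N) = N**2
sqrt(r + m(1713)) = sqrt(-1740371 + 1713**2) = sqrt(-1740371 + 2934369) = sqrt(1193998)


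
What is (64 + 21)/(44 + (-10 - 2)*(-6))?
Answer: 85/116 ≈ 0.73276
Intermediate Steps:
(64 + 21)/(44 + (-10 - 2)*(-6)) = 85/(44 - 12*(-6)) = 85/(44 + 72) = 85/116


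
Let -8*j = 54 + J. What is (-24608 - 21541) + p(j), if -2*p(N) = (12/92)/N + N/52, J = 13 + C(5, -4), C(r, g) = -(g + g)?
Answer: -22077635147/478400 ≈ -46149.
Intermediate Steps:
C(r, g) = -2*g
J = 21 (J = 13 - 2*(-4) = 13 + 8 = 21)
j = -75/8 (j = -(54 + 21)/8 = -⅛*75 = -75/8 ≈ -9.3750)
p(N) = -3/(46*N) - N/104 (p(N) = -((12/92)/N + N/52)/2 = -((12*(1/92))/N + N*(1/52))/2 = -(3/(23*N) + N/52)/2 = -(N/52 + 3/(23*N))/2 = -3/(46*N) - N/104)
(-24608 - 21541) + p(j) = (-24608 - 21541) + (-3/(46*(-75/8)) - 1/104*(-75/8)) = -46149 + (-3/46*(-8/75) + 75/832) = -46149 + (4/575 + 75/832) = -46149 + 46453/478400 = -22077635147/478400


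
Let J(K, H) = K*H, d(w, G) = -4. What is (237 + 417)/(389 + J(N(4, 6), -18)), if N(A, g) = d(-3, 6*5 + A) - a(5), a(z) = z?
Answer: 654/551 ≈ 1.1869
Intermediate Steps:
N(A, g) = -9 (N(A, g) = -4 - 1*5 = -4 - 5 = -9)
J(K, H) = H*K
(237 + 417)/(389 + J(N(4, 6), -18)) = (237 + 417)/(389 - 18*(-9)) = 654/(389 + 162) = 654/551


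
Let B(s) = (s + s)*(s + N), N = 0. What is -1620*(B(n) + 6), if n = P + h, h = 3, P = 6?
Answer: -272160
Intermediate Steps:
n = 9 (n = 6 + 3 = 9)
B(s) = 2*s² (B(s) = (s + s)*(s + 0) = (2*s)*s = 2*s²)
-1620*(B(n) + 6) = -1620*(2*9² + 6) = -1620*(2*81 + 6) = -1620*(162 + 6) = -1620*168 = -272160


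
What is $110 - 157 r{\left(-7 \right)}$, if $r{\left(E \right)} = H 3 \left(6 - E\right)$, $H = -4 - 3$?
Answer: $42971$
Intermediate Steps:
$H = -7$
$r{\left(E \right)} = -126 + 21 E$ ($r{\left(E \right)} = \left(-7\right) 3 \left(6 - E\right) = - 21 \left(6 - E\right) = -126 + 21 E$)
$110 - 157 r{\left(-7 \right)} = 110 - 157 \left(-126 + 21 \left(-7\right)\right) = 110 - 157 \left(-126 - 147\right) = 110 - -42861 = 110 + 42861 = 42971$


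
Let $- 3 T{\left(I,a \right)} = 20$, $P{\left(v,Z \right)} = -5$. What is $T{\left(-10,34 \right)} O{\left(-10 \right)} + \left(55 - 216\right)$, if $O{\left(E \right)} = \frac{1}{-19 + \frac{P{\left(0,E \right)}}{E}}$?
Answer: $- \frac{17831}{111} \approx -160.64$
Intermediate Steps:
$T{\left(I,a \right)} = - \frac{20}{3}$ ($T{\left(I,a \right)} = \left(- \frac{1}{3}\right) 20 = - \frac{20}{3}$)
$O{\left(E \right)} = \frac{1}{-19 - \frac{5}{E}}$
$T{\left(-10,34 \right)} O{\left(-10 \right)} + \left(55 - 216\right) = - \frac{20 \left(\left(-1\right) \left(-10\right) \frac{1}{5 + 19 \left(-10\right)}\right)}{3} + \left(55 - 216\right) = - \frac{20 \left(\left(-1\right) \left(-10\right) \frac{1}{5 - 190}\right)}{3} + \left(55 - 216\right) = - \frac{20 \left(\left(-1\right) \left(-10\right) \frac{1}{-185}\right)}{3} - 161 = - \frac{20 \left(\left(-1\right) \left(-10\right) \left(- \frac{1}{185}\right)\right)}{3} - 161 = \left(- \frac{20}{3}\right) \left(- \frac{2}{37}\right) - 161 = \frac{40}{111} - 161 = - \frac{17831}{111}$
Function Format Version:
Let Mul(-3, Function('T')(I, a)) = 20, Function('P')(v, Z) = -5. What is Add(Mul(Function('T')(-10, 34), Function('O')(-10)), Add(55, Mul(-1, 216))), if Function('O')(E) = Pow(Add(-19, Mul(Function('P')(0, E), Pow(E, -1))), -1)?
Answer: Rational(-17831, 111) ≈ -160.64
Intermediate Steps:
Function('T')(I, a) = Rational(-20, 3) (Function('T')(I, a) = Mul(Rational(-1, 3), 20) = Rational(-20, 3))
Function('O')(E) = Pow(Add(-19, Mul(-5, Pow(E, -1))), -1)
Add(Mul(Function('T')(-10, 34), Function('O')(-10)), Add(55, Mul(-1, 216))) = Add(Mul(Rational(-20, 3), Mul(-1, -10, Pow(Add(5, Mul(19, -10)), -1))), Add(55, Mul(-1, 216))) = Add(Mul(Rational(-20, 3), Mul(-1, -10, Pow(Add(5, -190), -1))), Add(55, -216)) = Add(Mul(Rational(-20, 3), Mul(-1, -10, Pow(-185, -1))), -161) = Add(Mul(Rational(-20, 3), Mul(-1, -10, Rational(-1, 185))), -161) = Add(Mul(Rational(-20, 3), Rational(-2, 37)), -161) = Add(Rational(40, 111), -161) = Rational(-17831, 111)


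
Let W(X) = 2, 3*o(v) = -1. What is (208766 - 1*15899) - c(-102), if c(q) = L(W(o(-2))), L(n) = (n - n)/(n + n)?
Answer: 192867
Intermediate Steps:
o(v) = -⅓ (o(v) = (⅓)*(-1) = -⅓)
L(n) = 0 (L(n) = 0/((2*n)) = 0*(1/(2*n)) = 0)
c(q) = 0
(208766 - 1*15899) - c(-102) = (208766 - 1*15899) - 1*0 = (208766 - 15899) + 0 = 192867 + 0 = 192867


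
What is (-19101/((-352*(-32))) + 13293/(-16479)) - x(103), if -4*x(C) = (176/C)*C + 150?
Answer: 1629276437/20624384 ≈ 78.998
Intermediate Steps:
x(C) = -163/2 (x(C) = -((176/C)*C + 150)/4 = -(176 + 150)/4 = -¼*326 = -163/2)
(-19101/((-352*(-32))) + 13293/(-16479)) - x(103) = (-19101/((-352*(-32))) + 13293/(-16479)) - 1*(-163/2) = (-19101/11264 + 13293*(-1/16479)) + 163/2 = (-19101*1/11264 - 1477/1831) + 163/2 = (-19101/11264 - 1477/1831) + 163/2 = -51610859/20624384 + 163/2 = 1629276437/20624384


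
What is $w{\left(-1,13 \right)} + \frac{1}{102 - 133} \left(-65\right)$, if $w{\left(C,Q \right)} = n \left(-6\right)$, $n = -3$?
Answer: $\frac{623}{31} \approx 20.097$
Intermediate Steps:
$w{\left(C,Q \right)} = 18$ ($w{\left(C,Q \right)} = \left(-3\right) \left(-6\right) = 18$)
$w{\left(-1,13 \right)} + \frac{1}{102 - 133} \left(-65\right) = 18 + \frac{1}{102 - 133} \left(-65\right) = 18 + \frac{1}{-31} \left(-65\right) = 18 - - \frac{65}{31} = 18 + \frac{65}{31} = \frac{623}{31}$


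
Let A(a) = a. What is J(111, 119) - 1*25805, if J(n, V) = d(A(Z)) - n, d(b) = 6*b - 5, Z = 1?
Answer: -25915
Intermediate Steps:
d(b) = -5 + 6*b
J(n, V) = 1 - n (J(n, V) = (-5 + 6*1) - n = (-5 + 6) - n = 1 - n)
J(111, 119) - 1*25805 = (1 - 1*111) - 1*25805 = (1 - 111) - 25805 = -110 - 25805 = -25915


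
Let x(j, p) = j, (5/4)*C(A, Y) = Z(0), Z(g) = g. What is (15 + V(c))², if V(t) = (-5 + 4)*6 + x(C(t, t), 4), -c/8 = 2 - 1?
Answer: 81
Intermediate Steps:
C(A, Y) = 0 (C(A, Y) = (⅘)*0 = 0)
c = -8 (c = -8*(2 - 1) = -8*1 = -8)
V(t) = -6 (V(t) = (-5 + 4)*6 + 0 = -1*6 + 0 = -6 + 0 = -6)
(15 + V(c))² = (15 - 6)² = 9² = 81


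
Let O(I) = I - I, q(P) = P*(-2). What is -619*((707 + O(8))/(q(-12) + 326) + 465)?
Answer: -14454269/50 ≈ -2.8909e+5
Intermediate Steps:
q(P) = -2*P
O(I) = 0
-619*((707 + O(8))/(q(-12) + 326) + 465) = -619*((707 + 0)/(-2*(-12) + 326) + 465) = -619*(707/(24 + 326) + 465) = -619*(707/350 + 465) = -619*(707*(1/350) + 465) = -619*(101/50 + 465) = -619*23351/50 = -14454269/50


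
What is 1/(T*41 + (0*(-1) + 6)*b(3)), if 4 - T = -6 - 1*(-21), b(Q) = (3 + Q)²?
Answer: -1/235 ≈ -0.0042553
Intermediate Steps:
T = -11 (T = 4 - (-6 - 1*(-21)) = 4 - (-6 + 21) = 4 - 1*15 = 4 - 15 = -11)
1/(T*41 + (0*(-1) + 6)*b(3)) = 1/(-11*41 + (0*(-1) + 6)*(3 + 3)²) = 1/(-451 + (0 + 6)*6²) = 1/(-451 + 6*36) = 1/(-451 + 216) = 1/(-235) = -1/235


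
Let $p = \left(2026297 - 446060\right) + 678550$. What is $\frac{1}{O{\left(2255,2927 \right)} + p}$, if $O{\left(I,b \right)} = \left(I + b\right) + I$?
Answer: $\frac{1}{2266224} \approx 4.4126 \cdot 10^{-7}$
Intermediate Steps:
$p = 2258787$ ($p = 1580237 + 678550 = 2258787$)
$O{\left(I,b \right)} = b + 2 I$
$\frac{1}{O{\left(2255,2927 \right)} + p} = \frac{1}{\left(2927 + 2 \cdot 2255\right) + 2258787} = \frac{1}{\left(2927 + 4510\right) + 2258787} = \frac{1}{7437 + 2258787} = \frac{1}{2266224}$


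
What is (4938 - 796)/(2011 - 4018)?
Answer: -4142/2007 ≈ -2.0638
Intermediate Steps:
(4938 - 796)/(2011 - 4018) = 4142/(-2007) = 4142*(-1/2007) = -4142/2007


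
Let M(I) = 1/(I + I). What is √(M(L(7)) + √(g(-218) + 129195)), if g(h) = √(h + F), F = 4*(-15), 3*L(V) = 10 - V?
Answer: √(2 + 4*√(129195 + I*√278))/2 ≈ 18.972 + 0.00061126*I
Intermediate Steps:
L(V) = 10/3 - V/3 (L(V) = (10 - V)/3 = 10/3 - V/3)
F = -60
g(h) = √(-60 + h) (g(h) = √(h - 60) = √(-60 + h))
M(I) = 1/(2*I)
√(M(L(7)) + √(g(-218) + 129195)) = √(1/(2*(10/3 - ⅓*7)) + √(√(-60 - 218) + 129195)) = √(1/(2*(10/3 - 7/3)) + √(√(-278) + 129195)) = √((½)/1 + √(I*√278 + 129195)) = √((½)*1 + √(129195 + I*√278)) = √(½ + √(129195 + I*√278))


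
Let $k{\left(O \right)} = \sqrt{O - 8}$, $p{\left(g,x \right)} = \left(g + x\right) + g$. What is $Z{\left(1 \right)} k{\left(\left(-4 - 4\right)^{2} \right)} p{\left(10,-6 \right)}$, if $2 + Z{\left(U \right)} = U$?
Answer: $- 28 \sqrt{14} \approx -104.77$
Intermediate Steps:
$Z{\left(U \right)} = -2 + U$
$p{\left(g,x \right)} = x + 2 g$
$k{\left(O \right)} = \sqrt{-8 + O}$
$Z{\left(1 \right)} k{\left(\left(-4 - 4\right)^{2} \right)} p{\left(10,-6 \right)} = \left(-2 + 1\right) \sqrt{-8 + \left(-4 - 4\right)^{2}} \left(-6 + 2 \cdot 10\right) = - \sqrt{-8 + \left(-8\right)^{2}} \left(-6 + 20\right) = - \sqrt{-8 + 64} \cdot 14 = - \sqrt{56} \cdot 14 = - 2 \sqrt{14} \cdot 14 = - 28 \sqrt{14}$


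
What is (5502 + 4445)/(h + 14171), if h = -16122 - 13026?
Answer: -9947/14977 ≈ -0.66415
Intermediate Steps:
h = -29148
(5502 + 4445)/(h + 14171) = (5502 + 4445)/(-29148 + 14171) = 9947/(-14977) = 9947*(-1/14977) = -9947/14977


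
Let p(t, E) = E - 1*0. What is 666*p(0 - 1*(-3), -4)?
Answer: -2664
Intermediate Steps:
p(t, E) = E (p(t, E) = E + 0 = E)
666*p(0 - 1*(-3), -4) = 666*(-4) = -2664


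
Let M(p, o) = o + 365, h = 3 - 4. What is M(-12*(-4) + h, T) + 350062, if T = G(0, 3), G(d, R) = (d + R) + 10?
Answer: 350440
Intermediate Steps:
h = -1
G(d, R) = 10 + R + d (G(d, R) = (R + d) + 10 = 10 + R + d)
T = 13 (T = 10 + 3 + 0 = 13)
M(p, o) = 365 + o
M(-12*(-4) + h, T) + 350062 = (365 + 13) + 350062 = 378 + 350062 = 350440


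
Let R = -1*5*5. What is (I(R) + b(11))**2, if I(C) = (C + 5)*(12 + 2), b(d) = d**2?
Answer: 25281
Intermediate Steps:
R = -25 (R = -5*5 = -25)
I(C) = 70 + 14*C (I(C) = (5 + C)*14 = 70 + 14*C)
(I(R) + b(11))**2 = ((70 + 14*(-25)) + 11**2)**2 = ((70 - 350) + 121)**2 = (-280 + 121)**2 = (-159)**2 = 25281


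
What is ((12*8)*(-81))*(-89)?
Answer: 692064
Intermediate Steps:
((12*8)*(-81))*(-89) = (96*(-81))*(-89) = -7776*(-89) = 692064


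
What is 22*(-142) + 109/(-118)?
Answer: -368741/118 ≈ -3124.9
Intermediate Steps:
22*(-142) + 109/(-118) = -3124 + 109*(-1/118) = -3124 - 109/118 = -368741/118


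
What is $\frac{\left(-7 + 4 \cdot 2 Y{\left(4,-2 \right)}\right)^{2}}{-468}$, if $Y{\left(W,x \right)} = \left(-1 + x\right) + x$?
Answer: $- \frac{2209}{468} \approx -4.7201$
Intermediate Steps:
$Y{\left(W,x \right)} = -1 + 2 x$
$\frac{\left(-7 + 4 \cdot 2 Y{\left(4,-2 \right)}\right)^{2}}{-468} = \frac{\left(-7 + 4 \cdot 2 \left(-1 + 2 \left(-2\right)\right)\right)^{2}}{-468} = \left(-7 + 8 \left(-1 - 4\right)\right)^{2} \left(- \frac{1}{468}\right) = \left(-7 + 8 \left(-5\right)\right)^{2} \left(- \frac{1}{468}\right) = \left(-7 - 40\right)^{2} \left(- \frac{1}{468}\right) = \left(-47\right)^{2} \left(- \frac{1}{468}\right) = 2209 \left(- \frac{1}{468}\right) = - \frac{2209}{468}$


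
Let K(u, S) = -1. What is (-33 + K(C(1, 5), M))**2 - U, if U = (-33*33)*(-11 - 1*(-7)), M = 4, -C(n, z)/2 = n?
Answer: -3200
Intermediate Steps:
C(n, z) = -2*n
U = 4356 (U = -1089*(-11 + 7) = -1089*(-4) = 4356)
(-33 + K(C(1, 5), M))**2 - U = (-33 - 1)**2 - 1*4356 = (-34)**2 - 4356 = 1156 - 4356 = -3200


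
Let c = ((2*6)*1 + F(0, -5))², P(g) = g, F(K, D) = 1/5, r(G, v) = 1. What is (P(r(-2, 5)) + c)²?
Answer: 14032516/625 ≈ 22452.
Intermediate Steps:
F(K, D) = ⅕
c = 3721/25 (c = ((2*6)*1 + ⅕)² = (12*1 + ⅕)² = (12 + ⅕)² = (61/5)² = 3721/25 ≈ 148.84)
(P(r(-2, 5)) + c)² = (1 + 3721/25)² = (3746/25)² = 14032516/625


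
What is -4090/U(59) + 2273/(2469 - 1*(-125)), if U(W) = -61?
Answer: 10748113/158234 ≈ 67.925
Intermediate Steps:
-4090/U(59) + 2273/(2469 - 1*(-125)) = -4090/(-61) + 2273/(2469 - 1*(-125)) = -4090*(-1/61) + 2273/(2469 + 125) = 4090/61 + 2273/2594 = 10748113/158234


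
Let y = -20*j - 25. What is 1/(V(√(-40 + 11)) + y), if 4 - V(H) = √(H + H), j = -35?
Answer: 1/(679 - √2*29^(¼)*√I) ≈ 0.0014778 + 5.068e-6*I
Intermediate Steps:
y = 675 (y = -20*(-35) - 25 = 700 - 25 = 675)
V(H) = 4 - √2*√H (V(H) = 4 - √(H + H) = 4 - √(2*H) = 4 - √2*√H)
1/(V(√(-40 + 11)) + y) = 1/((4 - √2*√(√(-40 + 11))) + 675) = 1/((4 - √2*√(√(-29))) + 675) = 1/((4 - √2*√(I*√29)) + 675) = 1/((4 - √2*29^(¼)*√I) + 675) = 1/(679 - √2*29^(¼)*√I)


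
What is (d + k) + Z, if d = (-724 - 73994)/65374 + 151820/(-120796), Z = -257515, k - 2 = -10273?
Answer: -264337869374944/987114713 ≈ -2.6779e+5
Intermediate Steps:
k = -10271 (k = 2 - 10273 = -10271)
d = -2368839526/987114713 (d = -74718*1/65374 + 151820*(-1/120796) = -37359/32687 - 37955/30199 = -2368839526/987114713 ≈ -2.3998)
(d + k) + Z = (-2368839526/987114713 - 10271) - 257515 = -10141024056749/987114713 - 257515 = -264337869374944/987114713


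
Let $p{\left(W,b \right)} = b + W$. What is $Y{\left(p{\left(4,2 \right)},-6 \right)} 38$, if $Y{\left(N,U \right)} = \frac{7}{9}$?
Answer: $\frac{266}{9} \approx 29.556$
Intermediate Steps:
$p{\left(W,b \right)} = W + b$
$Y{\left(N,U \right)} = \frac{7}{9}$ ($Y{\left(N,U \right)} = 7 \cdot \frac{1}{9} = \frac{7}{9}$)
$Y{\left(p{\left(4,2 \right)},-6 \right)} 38 = \frac{7}{9} \cdot 38 = \frac{266}{9}$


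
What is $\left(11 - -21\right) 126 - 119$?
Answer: $3913$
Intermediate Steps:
$\left(11 - -21\right) 126 - 119 = \left(11 + 21\right) 126 - 119 = 32 \cdot 126 - 119 = 4032 - 119 = 3913$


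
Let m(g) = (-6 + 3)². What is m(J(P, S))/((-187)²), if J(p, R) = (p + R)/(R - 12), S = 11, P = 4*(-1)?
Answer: 9/34969 ≈ 0.00025737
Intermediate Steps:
P = -4
J(p, R) = (R + p)/(-12 + R)
m(g) = 9 (m(g) = (-3)² = 9)
m(J(P, S))/((-187)²) = 9/((-187)²) = 9/34969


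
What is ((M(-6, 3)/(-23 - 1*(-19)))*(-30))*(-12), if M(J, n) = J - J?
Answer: 0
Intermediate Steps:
M(J, n) = 0
((M(-6, 3)/(-23 - 1*(-19)))*(-30))*(-12) = ((0/(-23 - 1*(-19)))*(-30))*(-12) = ((0/(-23 + 19))*(-30))*(-12) = ((0/(-4))*(-30))*(-12) = ((0*(-1/4))*(-30))*(-12) = (0*(-30))*(-12) = 0*(-12) = 0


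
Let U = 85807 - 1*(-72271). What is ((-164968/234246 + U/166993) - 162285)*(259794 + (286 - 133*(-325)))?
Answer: -962715037983776507065/19558721139 ≈ -4.9222e+10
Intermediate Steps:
U = 158078 (U = 85807 + 72271 = 158078)
((-164968/234246 + U/166993) - 162285)*(259794 + (286 - 133*(-325))) = ((-164968/234246 + 158078/166993) - 162285)*(259794 + (286 - 133*(-325))) = ((-164968*1/234246 + 158078*(1/166993)) - 162285)*(259794 + (286 + 43225)) = ((-82484/117123 + 158078/166993) - 162285)*(259794 + 43511) = (4740318982/19558721139 - 162285)*303305 = -3174082319723633/19558721139*303305 = -962715037983776507065/19558721139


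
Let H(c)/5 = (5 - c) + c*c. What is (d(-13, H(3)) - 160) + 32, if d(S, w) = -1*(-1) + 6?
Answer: -121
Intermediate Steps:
H(c) = 25 - 5*c + 5*c² (H(c) = 5*((5 - c) + c*c) = 5*((5 - c) + c²) = 5*(5 + c² - c) = 25 - 5*c + 5*c²)
d(S, w) = 7 (d(S, w) = 1 + 6 = 7)
(d(-13, H(3)) - 160) + 32 = (7 - 160) + 32 = -153 + 32 = -121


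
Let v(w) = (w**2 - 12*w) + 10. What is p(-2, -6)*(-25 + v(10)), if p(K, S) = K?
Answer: 70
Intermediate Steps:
v(w) = 10 + w**2 - 12*w
p(-2, -6)*(-25 + v(10)) = -2*(-25 + (10 + 10**2 - 12*10)) = -2*(-25 + (10 + 100 - 120)) = -2*(-25 - 10) = -2*(-35) = 70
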